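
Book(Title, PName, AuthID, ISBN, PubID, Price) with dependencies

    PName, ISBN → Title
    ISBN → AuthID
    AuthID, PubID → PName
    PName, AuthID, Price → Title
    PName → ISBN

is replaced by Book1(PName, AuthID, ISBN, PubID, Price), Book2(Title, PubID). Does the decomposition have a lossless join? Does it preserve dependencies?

lossy and not dependency-preserving

Lossless test: (PubID)⁺ = {PubID}, which is a superkey of neither fragment — lossy.
Dependency preservation: the restricted closure of {PName, ISBN} across the fragments never reaches {Title}, so PName, ISBN → Title cannot be enforced without a join — not preserved.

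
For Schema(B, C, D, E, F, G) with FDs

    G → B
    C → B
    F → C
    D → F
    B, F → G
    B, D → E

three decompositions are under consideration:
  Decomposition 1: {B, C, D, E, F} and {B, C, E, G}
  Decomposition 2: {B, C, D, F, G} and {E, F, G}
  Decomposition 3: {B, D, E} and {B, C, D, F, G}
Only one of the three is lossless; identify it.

Decomposition 3

Decomposition 1: common = {B, C, E}, closure = {B, C, E} → lossy.
Decomposition 2: common = {F, G}, closure = {B, C, F, G} → lossy.
Decomposition 3: common = {B, D}, closure = {B, C, D, E, F, G} → lossless.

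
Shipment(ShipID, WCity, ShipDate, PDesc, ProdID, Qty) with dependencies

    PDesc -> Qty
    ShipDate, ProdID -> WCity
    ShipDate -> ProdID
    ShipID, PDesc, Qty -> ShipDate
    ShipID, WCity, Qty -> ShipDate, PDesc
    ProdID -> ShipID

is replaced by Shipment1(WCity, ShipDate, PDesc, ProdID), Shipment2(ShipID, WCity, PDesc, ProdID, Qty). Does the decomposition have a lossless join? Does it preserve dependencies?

lossless and dependency-preserving

Lossless test: (WCity, PDesc, ProdID)⁺ = {ShipID, WCity, ShipDate, PDesc, ProdID, Qty}, which contains all of one fragment — lossless.
Dependency preservation: ShipID, PDesc, Qty → ShipDate; ShipID, WCity, Qty → ShipDate, PDesc are not contained in any single fragment, but the restricted closure of each left-hand side across the fragments still reaches the right-hand side; the remaining FDs each lie inside some fragment. All dependencies are preserved.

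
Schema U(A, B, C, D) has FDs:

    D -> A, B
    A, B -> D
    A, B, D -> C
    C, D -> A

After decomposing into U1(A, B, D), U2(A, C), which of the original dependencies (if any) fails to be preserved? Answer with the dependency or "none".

Check A, B, D → C: no single fragment contains all of {A, B, C, D}, and the restricted closure of {A, B, D} across the fragments never reaches {C}.
D → A, B is preserved.
A, B → D is preserved.
C, D → A is preserved.

A, B, D -> C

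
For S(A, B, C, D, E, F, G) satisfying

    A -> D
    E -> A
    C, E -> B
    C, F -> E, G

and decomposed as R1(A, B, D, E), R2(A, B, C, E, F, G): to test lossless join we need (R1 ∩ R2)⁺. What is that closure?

R1 ∩ R2 = {A, B, E}.
A → D applies, adding D
Closure: {A, B, D, E}.

A, B, D, E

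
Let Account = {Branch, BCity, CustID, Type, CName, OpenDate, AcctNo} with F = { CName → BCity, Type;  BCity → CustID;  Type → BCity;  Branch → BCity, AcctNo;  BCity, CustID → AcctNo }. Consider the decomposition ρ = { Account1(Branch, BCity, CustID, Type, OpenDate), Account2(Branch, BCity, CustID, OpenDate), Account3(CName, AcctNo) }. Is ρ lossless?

No

Chase test. Columns are Branch, BCity, CustID, Type, CName, OpenDate, AcctNo; row i has aⱼ where attribute j ∈ Accounti, else bᵢⱼ.
Initial tableau (one row per fragment):
  row 1: a1 a2 a3 a4 b15 a6 b17
  row 2: a1 a2 a3 b24 b25 a6 b27
  row 3: b31 b32 b33 b34 a5 b36 a7
Rows 1 and 2 agree on Branch; apply Branch→BCity, AcctNo and equate their BCity, AcctNo entries.
No row becomes fully distinguished — the join is lossy.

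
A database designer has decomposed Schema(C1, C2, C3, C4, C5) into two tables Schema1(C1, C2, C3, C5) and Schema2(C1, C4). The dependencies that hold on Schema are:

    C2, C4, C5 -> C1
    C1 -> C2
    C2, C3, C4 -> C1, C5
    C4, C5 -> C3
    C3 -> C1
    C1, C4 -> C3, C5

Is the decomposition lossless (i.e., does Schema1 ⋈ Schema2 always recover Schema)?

Common attributes: Schema1 ∩ Schema2 = {C1}.
Closure of {C1}: C1 → C2 applies, adding C2. So (C1)⁺ = {C1, C2}.
The closure contains neither all of Schema1 = {C1, C2, C3, C5} nor all of Schema2 = {C1, C4}, so the common attributes are not a superkey of either fragment. The join is lossy.

No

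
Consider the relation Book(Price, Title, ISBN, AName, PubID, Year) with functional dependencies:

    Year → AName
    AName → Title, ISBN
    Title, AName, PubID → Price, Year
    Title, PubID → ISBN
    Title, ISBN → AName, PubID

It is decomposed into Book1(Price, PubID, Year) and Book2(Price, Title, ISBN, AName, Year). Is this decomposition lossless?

Yes

Common attributes: Book1 ∩ Book2 = {Price, Year}.
Closure of {Price, Year}: Year → AName applies, adding AName; AName → Title, ISBN applies, adding Title, ISBN; Title, ISBN → AName, PubID applies, adding PubID. So (Price, Year)⁺ = {Price, Title, ISBN, AName, PubID, Year}.
This closure contains every attribute of Book1, so Book1 ∩ Book2 → Book1. The join is lossless.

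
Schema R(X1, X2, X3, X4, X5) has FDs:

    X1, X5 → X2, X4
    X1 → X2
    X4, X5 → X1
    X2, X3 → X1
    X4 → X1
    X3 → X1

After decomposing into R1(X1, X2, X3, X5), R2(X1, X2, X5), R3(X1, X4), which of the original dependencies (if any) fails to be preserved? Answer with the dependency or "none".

Check X1, X5 → X2, X4: no single fragment contains all of {X1, X2, X4, X5}, and the restricted closure of {X1, X5} across the fragments never reaches {X2, X4}.
X1 → X2 is preserved.
X4, X5 → X1 is preserved.
X2, X3 → X1 is preserved.
X4 → X1 is preserved.
X3 → X1 is preserved.

X1, X5 → X2, X4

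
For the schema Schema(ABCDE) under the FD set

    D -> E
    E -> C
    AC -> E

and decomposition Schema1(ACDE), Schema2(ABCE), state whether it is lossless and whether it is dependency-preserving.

lossy but dependency-preserving

Lossless test: (ACE)⁺ = {ACE}, which is a superkey of neither fragment — lossy.
Dependency preservation: every FD's attributes lie within a single fragment, so each can be enforced locally — preserved.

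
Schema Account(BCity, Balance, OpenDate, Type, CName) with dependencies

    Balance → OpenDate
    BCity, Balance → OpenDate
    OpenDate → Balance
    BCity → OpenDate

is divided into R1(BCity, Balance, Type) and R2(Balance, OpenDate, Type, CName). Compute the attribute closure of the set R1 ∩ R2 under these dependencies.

R1 ∩ R2 = {Balance, Type}.
Balance → OpenDate applies, adding OpenDate
Closure: {Balance, OpenDate, Type}.

Balance, OpenDate, Type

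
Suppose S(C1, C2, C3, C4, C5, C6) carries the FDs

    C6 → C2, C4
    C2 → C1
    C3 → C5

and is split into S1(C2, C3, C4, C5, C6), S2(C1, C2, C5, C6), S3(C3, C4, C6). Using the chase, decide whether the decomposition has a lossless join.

Yes

Chase test. Columns are C1, C2, C3, C4, C5, C6; row i has aⱼ where attribute j ∈ Si, else bᵢⱼ.
Initial tableau (one row per fragment):
  row 1: b11 a2 a3 a4 a5 a6
  row 2: a1 a2 b23 b24 a5 a6
  row 3: b31 b32 a3 a4 b35 a6
Rows 1 and 2 agree on C6; apply C6→C2, C4 and equate their C2, C4 entries.
Rows 1 and 3 agree on C6; apply C6→C2, C4 and equate their C2, C4 entries.
Rows 1 and 2 agree on C2; apply C2→C1 and equate their C1 entries.
Rows 1 and 3 agree on C2; apply C2→C1 and equate their C1 entries.
Rows 1 and 3 agree on C3; apply C3→C5 and equate their C5 entries.
Row 1 is now all distinguished symbols — the join is lossless.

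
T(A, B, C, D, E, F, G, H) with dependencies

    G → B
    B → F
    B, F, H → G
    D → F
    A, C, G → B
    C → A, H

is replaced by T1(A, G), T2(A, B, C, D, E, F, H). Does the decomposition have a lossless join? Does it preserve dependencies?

lossy and not dependency-preserving

Lossless test: (A)⁺ = {A}, which is a superkey of neither fragment — lossy.
Dependency preservation: the restricted closure of {G} across the fragments never reaches {B}, so G → B cannot be enforced without a join — not preserved.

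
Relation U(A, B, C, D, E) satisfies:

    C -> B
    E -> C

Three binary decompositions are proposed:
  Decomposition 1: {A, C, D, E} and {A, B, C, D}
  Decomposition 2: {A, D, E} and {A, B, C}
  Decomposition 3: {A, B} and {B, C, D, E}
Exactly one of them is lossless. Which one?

Decomposition 1

Decomposition 1: common = {A, C, D}, closure = {A, B, C, D} → lossless.
Decomposition 2: common = {A}, closure = {A} → lossy.
Decomposition 3: common = {B}, closure = {B} → lossy.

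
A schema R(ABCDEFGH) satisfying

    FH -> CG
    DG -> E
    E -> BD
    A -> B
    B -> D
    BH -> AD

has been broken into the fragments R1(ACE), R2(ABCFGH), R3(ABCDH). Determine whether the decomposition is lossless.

Chase test. Columns are ABCDEFGH; row i has aⱼ where attribute j ∈ Ri, else bᵢⱼ.
Initial tableau (one row per fragment):
  row 1: a1 b12 a3 b14 a5 b16 b17 b18
  row 2: a1 a2 a3 b24 b25 a6 a7 a8
  row 3: a1 a2 a3 a4 b35 b36 b37 a8
Rows 1 and 2 agree on A; apply A→B and equate their B entries.
Rows 1 and 2 agree on B; apply B→D and equate their D entries.
Rows 1 and 3 agree on B; apply B→D and equate their D entries.
No row becomes fully distinguished — the join is lossy.

No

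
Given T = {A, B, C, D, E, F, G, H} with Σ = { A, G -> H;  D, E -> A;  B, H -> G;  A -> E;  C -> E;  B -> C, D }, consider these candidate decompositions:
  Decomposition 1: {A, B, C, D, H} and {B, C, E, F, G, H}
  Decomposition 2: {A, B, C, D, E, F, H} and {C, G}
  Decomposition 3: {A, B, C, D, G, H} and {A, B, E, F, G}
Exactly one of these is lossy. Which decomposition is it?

Decomposition 1: common = {B, C, H}, closure = {A, B, C, D, E, G, H} → lossless.
Decomposition 2: common = {C}, closure = {C, E} → lossy.
Decomposition 3: common = {A, B, G}, closure = {A, B, C, D, E, G, H} → lossless.

Decomposition 2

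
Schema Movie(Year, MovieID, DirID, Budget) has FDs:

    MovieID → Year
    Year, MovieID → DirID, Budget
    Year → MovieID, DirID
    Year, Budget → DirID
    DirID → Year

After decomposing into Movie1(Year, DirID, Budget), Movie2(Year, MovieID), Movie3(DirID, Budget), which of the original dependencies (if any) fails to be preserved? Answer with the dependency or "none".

MovieID → Year lies within Movie2.
Year, MovieID → DirID, Budget: restricted closure across fragments reaches DirID, Budget.
Year → MovieID, DirID: restricted closure across fragments reaches MovieID, DirID.
Year, Budget → DirID lies within Movie1.
DirID → Year lies within Movie1.
Every dependency is enforceable on the fragments, so the decomposition is dependency-preserving.

none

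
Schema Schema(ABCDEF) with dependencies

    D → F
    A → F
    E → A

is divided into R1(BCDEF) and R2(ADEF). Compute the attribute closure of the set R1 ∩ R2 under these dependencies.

R1 ∩ R2 = {DEF}.
E → A applies, adding A
Closure: {ADEF}.

ADEF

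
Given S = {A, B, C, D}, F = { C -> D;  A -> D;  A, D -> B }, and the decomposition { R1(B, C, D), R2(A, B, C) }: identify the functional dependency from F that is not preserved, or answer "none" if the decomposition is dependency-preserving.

Check A → D: no single fragment contains all of {A, D}, and the restricted closure of {A} across the fragments never reaches {D}.
C → D is preserved.
A, D → B is preserved.

A -> D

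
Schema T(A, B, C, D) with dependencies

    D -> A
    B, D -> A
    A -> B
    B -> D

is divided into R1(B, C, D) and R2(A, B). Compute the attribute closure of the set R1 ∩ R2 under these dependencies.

A, B, D

R1 ∩ R2 = {B}.
B → D applies, adding D
D → A applies, adding A
Closure: {A, B, D}.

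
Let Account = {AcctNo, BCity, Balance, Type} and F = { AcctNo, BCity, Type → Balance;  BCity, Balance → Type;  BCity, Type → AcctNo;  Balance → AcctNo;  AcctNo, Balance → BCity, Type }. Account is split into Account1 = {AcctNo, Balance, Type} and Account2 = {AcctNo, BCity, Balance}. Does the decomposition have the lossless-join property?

Yes

Common attributes: Account1 ∩ Account2 = {AcctNo, Balance}.
Closure of {AcctNo, Balance}: AcctNo, Balance → BCity, Type applies, adding BCity, Type. So (AcctNo, Balance)⁺ = {AcctNo, BCity, Balance, Type}.
This closure contains every attribute of Account1, so Account1 ∩ Account2 → Account1. The join is lossless.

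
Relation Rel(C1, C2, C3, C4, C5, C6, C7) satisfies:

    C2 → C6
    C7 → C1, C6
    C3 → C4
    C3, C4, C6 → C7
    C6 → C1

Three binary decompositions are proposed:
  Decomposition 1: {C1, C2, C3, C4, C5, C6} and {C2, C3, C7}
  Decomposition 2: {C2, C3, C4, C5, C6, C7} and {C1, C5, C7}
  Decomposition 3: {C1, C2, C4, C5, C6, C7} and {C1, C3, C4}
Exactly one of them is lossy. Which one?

Decomposition 3

Decomposition 1: common = {C2, C3}, closure = {C1, C2, C3, C4, C6, C7} → lossless.
Decomposition 2: common = {C5, C7}, closure = {C1, C5, C6, C7} → lossless.
Decomposition 3: common = {C1, C4}, closure = {C1, C4} → lossy.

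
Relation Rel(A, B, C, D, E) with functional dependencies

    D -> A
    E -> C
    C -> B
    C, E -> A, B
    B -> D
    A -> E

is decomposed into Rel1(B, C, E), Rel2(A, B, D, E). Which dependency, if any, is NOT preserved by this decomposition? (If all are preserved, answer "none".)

D → A lies within Rel2.
E → C lies within Rel1.
C → B lies within Rel1.
C, E → A, B: restricted closure across fragments reaches A, B.
B → D lies within Rel2.
A → E lies within Rel2.
Every dependency is enforceable on the fragments, so the decomposition is dependency-preserving.

none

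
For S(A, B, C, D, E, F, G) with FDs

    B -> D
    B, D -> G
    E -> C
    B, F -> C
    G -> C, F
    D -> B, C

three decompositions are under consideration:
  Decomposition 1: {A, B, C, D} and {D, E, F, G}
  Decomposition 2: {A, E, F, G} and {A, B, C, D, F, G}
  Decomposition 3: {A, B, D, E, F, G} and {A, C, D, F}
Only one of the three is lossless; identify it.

Decomposition 3

Decomposition 1: common = {D}, closure = {B, C, D, F, G} → lossy.
Decomposition 2: common = {A, F, G}, closure = {A, C, F, G} → lossy.
Decomposition 3: common = {A, D, F}, closure = {A, B, C, D, F, G} → lossless.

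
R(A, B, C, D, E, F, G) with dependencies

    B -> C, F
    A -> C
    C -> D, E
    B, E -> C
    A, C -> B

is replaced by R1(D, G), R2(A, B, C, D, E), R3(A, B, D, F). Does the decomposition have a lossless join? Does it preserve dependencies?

lossy but dependency-preserving

Lossless test (chase): Rows 2 and 3 agree on B; apply B→C, F and equate their C, F entries. Rows 2 and 3 agree on C; apply C→D, E and equate their D, E entries. No row becomes fully distinguished — the join is lossy.
Dependency preservation: B → C, F is not contained in any single fragment, but the restricted closure of its left-hand side across the fragments still reaches the right-hand side; the remaining FDs each lie inside some fragment. All dependencies are preserved.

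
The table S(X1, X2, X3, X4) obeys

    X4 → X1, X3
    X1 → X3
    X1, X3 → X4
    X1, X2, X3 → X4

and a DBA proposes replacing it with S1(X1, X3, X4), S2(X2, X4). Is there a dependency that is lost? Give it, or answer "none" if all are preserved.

X4 → X1, X3 lies within S1.
X1 → X3 lies within S1.
X1, X3 → X4 lies within S1.
X1, X2, X3 → X4: restricted closure across fragments reaches X4.
Every dependency is enforceable on the fragments, so the decomposition is dependency-preserving.

none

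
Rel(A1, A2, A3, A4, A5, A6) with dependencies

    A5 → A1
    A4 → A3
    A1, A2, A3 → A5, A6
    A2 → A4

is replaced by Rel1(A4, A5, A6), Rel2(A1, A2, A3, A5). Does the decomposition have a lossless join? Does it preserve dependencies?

lossy and not dependency-preserving

Lossless test: (A5)⁺ = {A1, A5}, which is a superkey of neither fragment — lossy.
Dependency preservation: the restricted closure of {A4} across the fragments never reaches {A3}, so A4 → A3 cannot be enforced without a join — not preserved.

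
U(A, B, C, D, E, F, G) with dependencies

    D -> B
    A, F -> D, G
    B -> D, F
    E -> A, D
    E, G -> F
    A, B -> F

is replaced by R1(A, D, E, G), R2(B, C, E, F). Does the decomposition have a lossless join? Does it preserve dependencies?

Lossless test: (E)⁺ = {A, B, D, E, F, G}, which contains all of one fragment — lossless.
Dependency preservation: the restricted closure of {D} across the fragments never reaches {B}, so D → B cannot be enforced without a join — not preserved.

lossless but not dependency-preserving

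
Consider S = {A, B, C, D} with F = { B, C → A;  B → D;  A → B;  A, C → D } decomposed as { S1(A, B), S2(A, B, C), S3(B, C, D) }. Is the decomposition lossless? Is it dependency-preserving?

Lossless test (chase): Rows 2 and 3 agree on B, C; apply B, C→A and equate their A entries. Rows 1 and 2 agree on B; apply B→D and equate their D entries. Rows 1 and 3 agree on B; apply B→D and equate their D entries. Row 2 is now all distinguished symbols — the join is lossless.
Dependency preservation: A, C → D is not contained in any single fragment, but the restricted closure of its left-hand side across the fragments still reaches the right-hand side; the remaining FDs each lie inside some fragment. All dependencies are preserved.

lossless and dependency-preserving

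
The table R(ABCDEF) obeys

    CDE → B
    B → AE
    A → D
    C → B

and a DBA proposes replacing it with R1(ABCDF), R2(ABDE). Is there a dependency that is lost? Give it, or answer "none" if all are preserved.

none

CDE → B: restricted closure across fragments reaches B.
B → AE lies within R2.
A → D lies within R1.
C → B lies within R1.
Every dependency is enforceable on the fragments, so the decomposition is dependency-preserving.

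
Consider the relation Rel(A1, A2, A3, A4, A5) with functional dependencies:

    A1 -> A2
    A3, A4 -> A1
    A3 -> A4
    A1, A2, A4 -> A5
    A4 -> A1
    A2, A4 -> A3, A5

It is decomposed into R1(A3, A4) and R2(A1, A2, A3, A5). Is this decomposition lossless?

Yes

Common attributes: R1 ∩ R2 = {A3}.
Closure of {A3}: A3 → A4 applies, adding A4; A4 → A1 applies, adding A1; A1 → A2 applies, adding A2; A1, A2, A4 → A5 applies, adding A5. So (A3)⁺ = {A1, A2, A3, A4, A5}.
This closure contains every attribute of R1, so R1 ∩ R2 → R1. The join is lossless.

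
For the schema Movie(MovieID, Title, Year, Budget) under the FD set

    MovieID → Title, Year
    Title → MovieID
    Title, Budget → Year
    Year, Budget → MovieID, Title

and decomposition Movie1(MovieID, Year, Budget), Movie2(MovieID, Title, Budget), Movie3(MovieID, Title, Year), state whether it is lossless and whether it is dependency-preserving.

Lossless test (chase): Rows 1 and 2 agree on MovieID; apply MovieID→Title, Year and equate their Title, Year entries. Row 1 is now all distinguished symbols — the join is lossless.
Dependency preservation: Title, Budget → Year; Year, Budget → MovieID, Title are not contained in any single fragment, but the restricted closure of each left-hand side across the fragments still reaches the right-hand side; the remaining FDs each lie inside some fragment. All dependencies are preserved.

lossless and dependency-preserving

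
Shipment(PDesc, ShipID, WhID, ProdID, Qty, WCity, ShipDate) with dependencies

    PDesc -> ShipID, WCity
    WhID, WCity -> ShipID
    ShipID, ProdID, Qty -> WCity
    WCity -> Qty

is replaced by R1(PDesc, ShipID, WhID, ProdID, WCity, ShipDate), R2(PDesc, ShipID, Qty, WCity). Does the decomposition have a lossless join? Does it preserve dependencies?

Lossless test: (PDesc, ShipID, WCity)⁺ = {PDesc, ShipID, Qty, WCity}, which contains all of one fragment — lossless.
Dependency preservation: the restricted closure of {ShipID, ProdID, Qty} across the fragments never reaches {WCity}, so ShipID, ProdID, Qty → WCity cannot be enforced without a join — not preserved.

lossless but not dependency-preserving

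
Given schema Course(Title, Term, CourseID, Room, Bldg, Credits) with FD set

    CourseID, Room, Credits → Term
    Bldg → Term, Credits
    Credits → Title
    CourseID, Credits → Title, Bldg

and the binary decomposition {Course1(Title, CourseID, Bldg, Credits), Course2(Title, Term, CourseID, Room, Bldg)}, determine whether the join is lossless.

Yes

Common attributes: Course1 ∩ Course2 = {Title, CourseID, Bldg}.
Closure of {Title, CourseID, Bldg}: Bldg → Term, Credits applies, adding Term, Credits. So (Title, CourseID, Bldg)⁺ = {Title, Term, CourseID, Bldg, Credits}.
This closure contains every attribute of Course1, so Course1 ∩ Course2 → Course1. The join is lossless.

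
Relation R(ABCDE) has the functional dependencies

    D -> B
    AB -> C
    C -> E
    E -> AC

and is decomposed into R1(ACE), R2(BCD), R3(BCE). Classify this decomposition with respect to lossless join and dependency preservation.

Lossless test (chase): Rows 1 and 2 agree on C; apply C→E and equate their E entries. Rows 1 and 2 agree on E; apply E→AC and equate their AC entries. Rows 1 and 3 agree on E; apply E→AC and equate their AC entries. Row 2 is now all distinguished symbols — the join is lossless.
Dependency preservation: the restricted closure of {AB} across the fragments never reaches {C}, so AB → C cannot be enforced without a join — not preserved.

lossless but not dependency-preserving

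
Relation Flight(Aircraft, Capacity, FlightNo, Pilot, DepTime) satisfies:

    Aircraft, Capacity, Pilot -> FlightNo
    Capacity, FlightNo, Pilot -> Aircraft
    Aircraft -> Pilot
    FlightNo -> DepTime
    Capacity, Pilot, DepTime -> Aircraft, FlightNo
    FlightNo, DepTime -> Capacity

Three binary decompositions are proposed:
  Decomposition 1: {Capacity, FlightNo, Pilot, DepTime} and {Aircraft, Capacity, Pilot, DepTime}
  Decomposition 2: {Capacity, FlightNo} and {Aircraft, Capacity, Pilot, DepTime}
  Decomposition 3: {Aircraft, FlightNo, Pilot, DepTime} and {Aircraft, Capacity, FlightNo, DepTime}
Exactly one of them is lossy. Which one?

Decomposition 1: common = {Capacity, Pilot, DepTime}, closure = {Aircraft, Capacity, FlightNo, Pilot, DepTime} → lossless.
Decomposition 2: common = {Capacity}, closure = {Capacity} → lossy.
Decomposition 3: common = {Aircraft, FlightNo, DepTime}, closure = {Aircraft, Capacity, FlightNo, Pilot, DepTime} → lossless.

Decomposition 2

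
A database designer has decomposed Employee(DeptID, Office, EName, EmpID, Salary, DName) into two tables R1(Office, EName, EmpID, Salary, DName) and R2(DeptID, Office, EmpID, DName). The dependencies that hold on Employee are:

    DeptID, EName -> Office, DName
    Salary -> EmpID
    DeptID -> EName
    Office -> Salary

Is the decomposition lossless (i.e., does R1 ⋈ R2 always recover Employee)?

No

Common attributes: R1 ∩ R2 = {Office, EmpID, DName}.
Closure of {Office, EmpID, DName}: Office → Salary applies, adding Salary. So (Office, EmpID, DName)⁺ = {Office, EmpID, Salary, DName}.
The closure contains neither all of R1 = {Office, EName, EmpID, Salary, DName} nor all of R2 = {DeptID, Office, EmpID, DName}, so the common attributes are not a superkey of either fragment. The join is lossy.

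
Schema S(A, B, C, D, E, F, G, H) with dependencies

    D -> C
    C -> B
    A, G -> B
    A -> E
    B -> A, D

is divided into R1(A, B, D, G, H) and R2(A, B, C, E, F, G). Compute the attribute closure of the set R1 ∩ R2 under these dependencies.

A, B, C, D, E, G

R1 ∩ R2 = {A, B, G}.
A → E applies, adding E
B → A, D applies, adding D
D → C applies, adding C
Closure: {A, B, C, D, E, G}.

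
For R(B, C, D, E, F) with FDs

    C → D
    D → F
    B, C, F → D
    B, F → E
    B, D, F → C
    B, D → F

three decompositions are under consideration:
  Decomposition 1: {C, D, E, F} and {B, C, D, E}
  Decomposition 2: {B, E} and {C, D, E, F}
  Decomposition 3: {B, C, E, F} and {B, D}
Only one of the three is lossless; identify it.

Decomposition 1: common = {C, D, E}, closure = {C, D, E, F} → lossless.
Decomposition 2: common = {E}, closure = {E} → lossy.
Decomposition 3: common = {B}, closure = {B} → lossy.

Decomposition 1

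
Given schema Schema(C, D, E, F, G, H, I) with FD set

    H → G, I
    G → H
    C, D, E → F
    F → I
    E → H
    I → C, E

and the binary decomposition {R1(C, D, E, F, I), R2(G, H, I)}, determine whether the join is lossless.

Common attributes: R1 ∩ R2 = {I}.
Closure of {I}: I → C, E applies, adding C, E; E → H applies, adding H; H → G, I applies, adding G. So (I)⁺ = {C, E, G, H, I}.
This closure contains every attribute of R2, so R1 ∩ R2 → R2. The join is lossless.

Yes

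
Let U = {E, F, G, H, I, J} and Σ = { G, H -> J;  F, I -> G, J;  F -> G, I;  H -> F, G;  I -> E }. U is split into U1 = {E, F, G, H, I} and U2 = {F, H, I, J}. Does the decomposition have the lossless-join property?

Common attributes: U1 ∩ U2 = {F, H, I}.
Closure of {F, H, I}: F, I → G, J applies, adding G, J; I → E applies, adding E. So (F, H, I)⁺ = {E, F, G, H, I, J}.
This closure contains every attribute of U1, so U1 ∩ U2 → U1. The join is lossless.

Yes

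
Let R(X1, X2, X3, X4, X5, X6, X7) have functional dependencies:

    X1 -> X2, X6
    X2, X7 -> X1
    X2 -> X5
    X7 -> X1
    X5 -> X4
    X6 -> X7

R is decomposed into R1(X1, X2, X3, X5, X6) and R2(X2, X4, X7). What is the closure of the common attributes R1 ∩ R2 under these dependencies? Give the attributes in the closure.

R1 ∩ R2 = {X2}.
X2 → X5 applies, adding X5
X5 → X4 applies, adding X4
Closure: {X2, X4, X5}.

X2, X4, X5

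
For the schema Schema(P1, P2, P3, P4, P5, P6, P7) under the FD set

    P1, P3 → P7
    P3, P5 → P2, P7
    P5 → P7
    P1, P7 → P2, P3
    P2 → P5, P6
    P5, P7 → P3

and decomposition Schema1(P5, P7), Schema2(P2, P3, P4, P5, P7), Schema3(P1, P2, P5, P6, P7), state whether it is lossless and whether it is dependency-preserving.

lossy and not dependency-preserving

Lossless test (chase): Rows 2 and 3 agree on P2; apply P2→P5, P6 and equate their P5, P6 entries. Rows 1 and 2 agree on P5, P7; apply P5, P7→P3 and equate their P3 entries. Rows 1 and 3 agree on P5, P7; apply P5, P7→P3 and equate their P3 entries. Rows 1 and 2 agree on P3, P5; apply P3, P5→P2, P7 and equate their P2, P7 entries. Rows 1 and 2 agree on P2; apply P2→P5, P6 and equate their P5, P6 entries. No row becomes fully distinguished — the join is lossy.
Dependency preservation: the restricted closure of {P1, P3} across the fragments never reaches {P7}, so P1, P3 → P7 cannot be enforced without a join — not preserved.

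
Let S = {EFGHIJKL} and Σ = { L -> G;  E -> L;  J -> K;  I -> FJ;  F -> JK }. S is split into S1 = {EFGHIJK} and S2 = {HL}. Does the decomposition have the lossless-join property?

Common attributes: S1 ∩ S2 = {H}.
No dependency enlarges {H}, so (H)⁺ = {H}.
The closure contains neither all of S1 = {EFGHIJK} nor all of S2 = {HL}, so the common attributes are not a superkey of either fragment. The join is lossy.

No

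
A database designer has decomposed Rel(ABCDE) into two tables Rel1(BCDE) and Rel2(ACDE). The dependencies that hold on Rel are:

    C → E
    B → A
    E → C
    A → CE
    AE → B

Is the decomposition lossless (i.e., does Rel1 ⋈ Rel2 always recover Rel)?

No

Common attributes: Rel1 ∩ Rel2 = {CDE}.
No dependency enlarges {CDE}, so (CDE)⁺ = {CDE}.
The closure contains neither all of Rel1 = {BCDE} nor all of Rel2 = {ACDE}, so the common attributes are not a superkey of either fragment. The join is lossy.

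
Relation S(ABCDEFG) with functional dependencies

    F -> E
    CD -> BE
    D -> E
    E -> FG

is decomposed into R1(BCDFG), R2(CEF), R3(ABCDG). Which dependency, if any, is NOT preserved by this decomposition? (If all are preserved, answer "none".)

none

F → E lies within R2.
CD → BE: restricted closure across fragments reaches BE.
D → E: restricted closure across fragments reaches E.
E → FG: restricted closure across fragments reaches FG.
Every dependency is enforceable on the fragments, so the decomposition is dependency-preserving.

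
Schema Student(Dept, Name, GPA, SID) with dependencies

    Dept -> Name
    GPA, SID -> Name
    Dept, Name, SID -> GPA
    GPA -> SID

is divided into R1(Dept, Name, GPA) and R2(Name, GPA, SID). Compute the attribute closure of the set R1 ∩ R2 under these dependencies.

Name, GPA, SID

R1 ∩ R2 = {Name, GPA}.
GPA → SID applies, adding SID
Closure: {Name, GPA, SID}.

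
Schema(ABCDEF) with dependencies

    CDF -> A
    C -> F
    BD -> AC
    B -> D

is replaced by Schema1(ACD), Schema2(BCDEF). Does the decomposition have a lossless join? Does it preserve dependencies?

Lossless test: (CD)⁺ = {ACDF}, which contains all of one fragment — lossless.
Dependency preservation: CDF → A; BD → AC are not contained in any single fragment, but the restricted closure of each left-hand side across the fragments still reaches the right-hand side; the remaining FDs each lie inside some fragment. All dependencies are preserved.

lossless and dependency-preserving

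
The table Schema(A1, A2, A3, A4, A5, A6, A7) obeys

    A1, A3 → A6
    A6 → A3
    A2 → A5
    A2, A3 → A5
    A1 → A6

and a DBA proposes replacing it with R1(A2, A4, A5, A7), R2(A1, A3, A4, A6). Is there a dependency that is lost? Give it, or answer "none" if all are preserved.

A1, A3 → A6 lies within R2.
A6 → A3 lies within R2.
A2 → A5 lies within R1.
A2, A3 → A5: restricted closure across fragments reaches A5.
A1 → A6 lies within R2.
Every dependency is enforceable on the fragments, so the decomposition is dependency-preserving.

none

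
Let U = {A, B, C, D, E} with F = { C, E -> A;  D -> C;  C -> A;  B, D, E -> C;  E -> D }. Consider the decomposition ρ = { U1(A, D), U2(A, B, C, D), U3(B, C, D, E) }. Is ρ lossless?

Chase test. Columns are A, B, C, D, E; row i has aⱼ where attribute j ∈ Ui, else bᵢⱼ.
Initial tableau (one row per fragment):
  row 1: a1 b12 b13 a4 b15
  row 2: a1 a2 a3 a4 b25
  row 3: b31 a2 a3 a4 a5
Rows 1 and 2 agree on D; apply D→C and equate their C entries.
Rows 1 and 3 agree on C; apply C→A and equate their A entries.
Row 3 is now all distinguished symbols — the join is lossless.

Yes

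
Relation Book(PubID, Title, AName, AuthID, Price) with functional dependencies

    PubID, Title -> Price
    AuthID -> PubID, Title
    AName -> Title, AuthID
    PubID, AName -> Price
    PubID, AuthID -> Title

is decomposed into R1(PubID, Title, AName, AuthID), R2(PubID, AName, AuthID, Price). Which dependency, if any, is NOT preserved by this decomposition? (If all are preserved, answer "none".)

PubID, Title -> Price

Check PubID, Title → Price: no single fragment contains all of {PubID, Title, Price}, and the restricted closure of {PubID, Title} across the fragments never reaches {Price}.
AuthID → PubID, Title is preserved.
AName → Title, AuthID is preserved.
PubID, AName → Price is preserved.
PubID, AuthID → Title is preserved.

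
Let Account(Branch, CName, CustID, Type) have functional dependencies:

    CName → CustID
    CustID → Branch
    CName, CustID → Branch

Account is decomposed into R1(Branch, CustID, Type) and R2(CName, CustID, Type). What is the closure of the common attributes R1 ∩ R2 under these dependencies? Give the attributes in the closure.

R1 ∩ R2 = {CustID, Type}.
CustID → Branch applies, adding Branch
Closure: {Branch, CustID, Type}.

Branch, CustID, Type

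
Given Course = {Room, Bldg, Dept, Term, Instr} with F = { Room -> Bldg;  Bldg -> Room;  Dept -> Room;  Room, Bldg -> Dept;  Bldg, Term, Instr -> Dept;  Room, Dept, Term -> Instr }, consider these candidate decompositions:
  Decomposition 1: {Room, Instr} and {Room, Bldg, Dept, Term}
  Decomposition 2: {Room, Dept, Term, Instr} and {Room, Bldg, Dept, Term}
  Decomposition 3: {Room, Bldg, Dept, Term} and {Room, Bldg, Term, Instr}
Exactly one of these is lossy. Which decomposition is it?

Decomposition 1: common = {Room}, closure = {Room, Bldg, Dept} → lossy.
Decomposition 2: common = {Room, Dept, Term}, closure = {Room, Bldg, Dept, Term, Instr} → lossless.
Decomposition 3: common = {Room, Bldg, Term}, closure = {Room, Bldg, Dept, Term, Instr} → lossless.

Decomposition 1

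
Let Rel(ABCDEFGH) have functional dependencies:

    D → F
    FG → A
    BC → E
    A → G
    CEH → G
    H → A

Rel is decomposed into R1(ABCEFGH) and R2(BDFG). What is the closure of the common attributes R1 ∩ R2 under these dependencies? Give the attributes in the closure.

R1 ∩ R2 = {BFG}.
FG → A applies, adding A
Closure: {ABFG}.

ABFG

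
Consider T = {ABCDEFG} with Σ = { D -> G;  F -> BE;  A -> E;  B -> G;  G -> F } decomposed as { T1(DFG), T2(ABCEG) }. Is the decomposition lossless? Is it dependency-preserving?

Lossless test: (G)⁺ = {BEFG}, which is a superkey of neither fragment — lossy.
Dependency preservation: F → BE is not contained in any single fragment, but the restricted closure of its left-hand side across the fragments still reaches the right-hand side; the remaining FDs each lie inside some fragment. All dependencies are preserved.

lossy but dependency-preserving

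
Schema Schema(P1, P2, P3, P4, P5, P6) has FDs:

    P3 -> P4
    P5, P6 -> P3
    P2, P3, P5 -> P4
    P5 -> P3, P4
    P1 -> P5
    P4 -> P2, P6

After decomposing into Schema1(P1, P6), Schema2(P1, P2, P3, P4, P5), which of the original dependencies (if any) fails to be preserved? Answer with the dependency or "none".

Check P4 → P2, P6: no single fragment contains all of {P2, P4, P6}, and the restricted closure of {P4} across the fragments never reaches {P2, P6}.
P3 → P4 is preserved.
P5, P6 → P3 is preserved.
P2, P3, P5 → P4 is preserved.
P5 → P3, P4 is preserved.
P1 → P5 is preserved.

P4 -> P2, P6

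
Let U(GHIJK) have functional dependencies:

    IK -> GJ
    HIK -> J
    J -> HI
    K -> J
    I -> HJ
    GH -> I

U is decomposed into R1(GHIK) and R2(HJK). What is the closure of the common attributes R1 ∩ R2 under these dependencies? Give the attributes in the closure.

R1 ∩ R2 = {HK}.
K → J applies, adding J
J → HI applies, adding I
IK → GJ applies, adding G
Closure: {GHIJK}.

GHIJK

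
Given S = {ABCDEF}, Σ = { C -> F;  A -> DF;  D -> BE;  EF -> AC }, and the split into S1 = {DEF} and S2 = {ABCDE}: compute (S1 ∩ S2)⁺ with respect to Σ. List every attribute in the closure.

BDE

S1 ∩ S2 = {DE}.
D → BE applies, adding B
Closure: {BDE}.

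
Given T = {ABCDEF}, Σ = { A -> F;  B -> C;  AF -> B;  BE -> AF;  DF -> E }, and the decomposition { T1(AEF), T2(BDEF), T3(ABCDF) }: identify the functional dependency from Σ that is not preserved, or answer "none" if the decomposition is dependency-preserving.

BE -> AF

Check BE → AF: no single fragment contains all of {ABEF}, and the restricted closure of {BE} across the fragments never reaches {AF}.
A → F is preserved.
B → C is preserved.
AF → B is preserved.
DF → E is preserved.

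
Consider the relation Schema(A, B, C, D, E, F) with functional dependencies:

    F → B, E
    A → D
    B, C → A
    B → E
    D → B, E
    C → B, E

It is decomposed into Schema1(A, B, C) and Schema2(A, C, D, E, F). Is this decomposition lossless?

Common attributes: Schema1 ∩ Schema2 = {A, C}.
Closure of {A, C}: A → D applies, adding D; D → B, E applies, adding B, E. So (A, C)⁺ = {A, B, C, D, E}.
This closure contains every attribute of Schema1, so Schema1 ∩ Schema2 → Schema1. The join is lossless.

Yes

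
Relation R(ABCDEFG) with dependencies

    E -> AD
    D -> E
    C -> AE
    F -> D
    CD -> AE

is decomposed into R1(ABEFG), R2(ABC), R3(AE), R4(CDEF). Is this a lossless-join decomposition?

Chase test. Columns are ABCDEFG; row i has aⱼ where attribute j ∈ Ri, else bᵢⱼ.
Initial tableau (one row per fragment):
  row 1: a1 a2 b13 b14 a5 a6 a7
  row 2: a1 a2 a3 b24 b25 b26 b27
  row 3: a1 b32 b33 b34 a5 b36 b37
  row 4: b41 b42 a3 a4 a5 a6 b47
Rows 1 and 3 agree on E; apply E→AD and equate their AD entries.
Rows 1 and 4 agree on E; apply E→AD and equate their AD entries.
Rows 2 and 4 agree on C; apply C→AE and equate their AE entries.
Rows 1 and 2 agree on E; apply E→AD and equate their AD entries.
No row becomes fully distinguished — the join is lossy.

No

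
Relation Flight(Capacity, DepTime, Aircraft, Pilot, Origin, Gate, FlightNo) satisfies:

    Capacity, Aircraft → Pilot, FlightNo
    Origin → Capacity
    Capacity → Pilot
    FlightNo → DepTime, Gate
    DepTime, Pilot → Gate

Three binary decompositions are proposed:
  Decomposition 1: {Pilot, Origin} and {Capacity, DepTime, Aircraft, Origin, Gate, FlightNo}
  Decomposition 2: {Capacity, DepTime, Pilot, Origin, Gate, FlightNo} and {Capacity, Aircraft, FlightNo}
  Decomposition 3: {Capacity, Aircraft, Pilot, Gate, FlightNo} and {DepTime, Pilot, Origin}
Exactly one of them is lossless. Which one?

Decomposition 1: common = {Origin}, closure = {Capacity, Pilot, Origin} → lossless.
Decomposition 2: common = {Capacity, FlightNo}, closure = {Capacity, DepTime, Pilot, Gate, FlightNo} → lossy.
Decomposition 3: common = {Pilot}, closure = {Pilot} → lossy.

Decomposition 1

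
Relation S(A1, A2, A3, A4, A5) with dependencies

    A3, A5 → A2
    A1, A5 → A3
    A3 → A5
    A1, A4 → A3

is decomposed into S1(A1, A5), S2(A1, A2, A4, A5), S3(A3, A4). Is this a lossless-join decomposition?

Chase test. Columns are A1, A2, A3, A4, A5; row i has aⱼ where attribute j ∈ Si, else bᵢⱼ.
Initial tableau (one row per fragment):
  row 1: a1 b12 b13 b14 a5
  row 2: a1 a2 b23 a4 a5
  row 3: b31 b32 a3 a4 b35
Rows 1 and 2 agree on A1, A5; apply A1, A5→A3 and equate their A3 entries.
Rows 1 and 2 agree on A3, A5; apply A3, A5→A2 and equate their A2 entries.
No row becomes fully distinguished — the join is lossy.

No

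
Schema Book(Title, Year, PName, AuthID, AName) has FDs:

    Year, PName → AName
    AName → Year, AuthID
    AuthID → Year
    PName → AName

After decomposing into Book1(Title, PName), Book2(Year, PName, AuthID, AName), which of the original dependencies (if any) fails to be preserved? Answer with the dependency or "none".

Year, PName → AName lies within Book2.
AName → Year, AuthID lies within Book2.
AuthID → Year lies within Book2.
PName → AName lies within Book2.
Every dependency is enforceable on the fragments, so the decomposition is dependency-preserving.

none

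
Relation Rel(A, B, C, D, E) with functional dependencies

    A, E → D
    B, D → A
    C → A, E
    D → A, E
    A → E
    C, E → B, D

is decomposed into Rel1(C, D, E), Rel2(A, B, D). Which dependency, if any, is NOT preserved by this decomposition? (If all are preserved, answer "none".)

Check C, E → B, D: no single fragment contains all of {B, C, D, E}, and the restricted closure of {C, E} across the fragments never reaches {B, D}.
A, E → D is preserved.
B, D → A is preserved.
C → A, E is preserved.
D → A, E is preserved.
A → E is preserved.

C, E → B, D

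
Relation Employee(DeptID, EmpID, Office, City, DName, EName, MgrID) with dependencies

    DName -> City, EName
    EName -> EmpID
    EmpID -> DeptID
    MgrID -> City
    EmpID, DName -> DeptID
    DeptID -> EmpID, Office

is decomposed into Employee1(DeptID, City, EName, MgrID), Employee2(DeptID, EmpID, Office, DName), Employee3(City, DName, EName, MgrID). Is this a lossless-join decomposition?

Chase test. Columns are DeptID, EmpID, Office, City, DName, EName, MgrID; row i has aⱼ where attribute j ∈ Employeei, else bᵢⱼ.
Initial tableau (one row per fragment):
  row 1: a1 b12 b13 a4 b15 a6 a7
  row 2: a1 a2 a3 b24 a5 b26 b27
  row 3: b31 b32 b33 a4 a5 a6 a7
Rows 2 and 3 agree on DName; apply DName→City, EName and equate their City, EName entries.
Rows 1 and 2 agree on EName; apply EName→EmpID and equate their EmpID entries.
Rows 1 and 3 agree on EName; apply EName→EmpID and equate their EmpID entries.
Rows 1 and 3 agree on EmpID; apply EmpID→DeptID and equate their DeptID entries.
Rows 1 and 2 agree on DeptID; apply DeptID→EmpID, Office and equate their EmpID, Office entries.
Rows 1 and 3 agree on DeptID; apply DeptID→EmpID, Office and equate their EmpID, Office entries.
Row 3 is now all distinguished symbols — the join is lossless.

Yes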